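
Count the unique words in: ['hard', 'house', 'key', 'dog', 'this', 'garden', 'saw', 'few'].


Listing all tokens and tracking unique types:
  Token 1: 'hard' -> NEW (unique so far: 1)
  Token 2: 'house' -> NEW (unique so far: 2)
  Token 3: 'key' -> NEW (unique so far: 3)
  Token 4: 'dog' -> NEW (unique so far: 4)
  Token 5: 'this' -> NEW (unique so far: 5)
  Token 6: 'garden' -> NEW (unique so far: 6)
  Token 7: 'saw' -> NEW (unique so far: 7)
  Token 8: 'few' -> NEW (unique so far: 8)
Unique types: ('dog', 'few', 'garden', 'hard', 'house', 'key', 'saw', 'this')
Vocabulary size: 8

8


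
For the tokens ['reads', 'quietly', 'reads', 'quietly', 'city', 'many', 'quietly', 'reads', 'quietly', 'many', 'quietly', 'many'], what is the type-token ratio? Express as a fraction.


Tokens: 12
Unique types: ('city', 'many', 'quietly', 'reads') = 4
TTR = 4/12
Simplify: divide both by 4 -> 1/3
TTR = 1/3

1/3


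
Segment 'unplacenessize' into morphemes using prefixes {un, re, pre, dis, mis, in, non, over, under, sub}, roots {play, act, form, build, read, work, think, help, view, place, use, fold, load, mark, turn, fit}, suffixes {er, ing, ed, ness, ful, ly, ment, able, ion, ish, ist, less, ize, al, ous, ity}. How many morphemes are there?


Segmenting 'unplacenessize' against the inventory:
  'un' -> prefix (morpheme 1)
  'place' -> root (morpheme 2)
  'ness' -> suffix (morpheme 3)
  'ize' -> suffix (morpheme 4)
Total morphemes: 4

4


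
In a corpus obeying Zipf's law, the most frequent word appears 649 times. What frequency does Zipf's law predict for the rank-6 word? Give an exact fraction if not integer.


Zipf's law: freq(rank) = f1 / rank
f1 = 649, rank = 6
freq = 649 / 6
GCD(649, 6) = 1
Simplified: 649/6

649/6


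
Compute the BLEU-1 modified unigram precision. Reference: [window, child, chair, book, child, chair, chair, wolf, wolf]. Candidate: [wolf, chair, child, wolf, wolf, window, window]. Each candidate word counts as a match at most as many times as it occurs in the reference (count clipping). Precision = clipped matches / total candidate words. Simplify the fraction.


Reference word counts: {'book': 1, 'chair': 3, 'child': 2, 'window': 1, 'wolf': 2}
Checking each candidate word (with clipping):
  'wolf' -> in reference (ref count 2, used 1/2) -> match (matches: 1)
  'chair' -> in reference (ref count 3, used 1/3) -> match (matches: 2)
  'child' -> in reference (ref count 2, used 1/2) -> match (matches: 3)
  'wolf' -> in reference (ref count 2, used 2/2) -> match (matches: 4)
  'wolf' -> ref count 2 already used up (2/2) -> clipped, no match (matches: 4)
  'window' -> in reference (ref count 1, used 1/1) -> match (matches: 5)
  'window' -> ref count 1 already used up (1/1) -> clipped, no match (matches: 5)
Clipped matches: 5, Candidate length: 7
Precision = 5/7

5/7


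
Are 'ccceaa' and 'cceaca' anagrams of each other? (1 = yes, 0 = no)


Sort characters of 'ccceaa': 'aaccce'
Sort characters of 'cceaca': 'aaccce'
Sorted forms match -> they ARE anagrams
Result: 1

1


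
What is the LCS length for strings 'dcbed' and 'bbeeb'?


DP table for LCS of 'dcbed' and 'bbeeb':
       b  b  e  e  b
    0  0  0  0  0  0
  d 0  0  0  0  0  0
  c 0  0  0  0  0  0
  b 0  1  1  1  1  1
  e 0  1  1  2  2  2
  d 0  1  1  2  2  2
LCS: 'be'
LCS length = 2

2


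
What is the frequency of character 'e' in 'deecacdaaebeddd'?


Scanning 'deecacdaaebeddd' for 'e':
  Position 1: 'e' -> MATCH (count: 1)
  Position 2: 'e' -> MATCH (count: 2)
  Position 9: 'e' -> MATCH (count: 3)
  Position 11: 'e' -> MATCH (count: 4)
Total occurrences of 'e': 4

4


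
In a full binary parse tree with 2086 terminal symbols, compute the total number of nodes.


Leaf nodes (terminals): 2086
Internal nodes = n - 1 = 2086 - 1 = 2085
Total = leaves + internal = 2086 + 2085 = 4171

4171


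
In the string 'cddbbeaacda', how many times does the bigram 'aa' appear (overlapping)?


Scanning 'cddbbeaacda' for bigram 'aa':
  Position 0: 'cd' -> no
  Position 1: 'dd' -> no
  Position 2: 'db' -> no
  Position 3: 'bb' -> no
  Position 4: 'be' -> no
  Position 5: 'ea' -> no
  Position 6: 'aa' -> MATCH
  Position 7: 'ac' -> no
  Position 8: 'cd' -> no
  Position 9: 'da' -> no
Total matches: 1

1


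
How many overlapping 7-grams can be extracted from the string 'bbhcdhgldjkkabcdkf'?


String 'bbhcdhgldjkkabcdkf' has length L = 18.
Number of overlapping n-grams = L - n + 1
Substituting: 18 - 7 + 1 = 12

12


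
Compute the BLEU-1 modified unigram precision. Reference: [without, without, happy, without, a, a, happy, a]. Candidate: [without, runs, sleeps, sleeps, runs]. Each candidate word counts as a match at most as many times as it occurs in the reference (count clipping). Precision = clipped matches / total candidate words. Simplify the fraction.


Reference word counts: {'a': 3, 'happy': 2, 'without': 3}
Checking each candidate word (with clipping):
  'without' -> in reference (ref count 3, used 1/3) -> match (matches: 1)
  'runs' -> not in reference -> no match (matches: 1)
  'sleeps' -> not in reference -> no match (matches: 1)
  'sleeps' -> not in reference -> no match (matches: 1)
  'runs' -> not in reference -> no match (matches: 1)
Clipped matches: 1, Candidate length: 5
Precision = 1/5

1/5


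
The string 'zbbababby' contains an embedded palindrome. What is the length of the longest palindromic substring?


Scanning 'zbbababby' for palindromic substrings.
Substring at positions 1-7: 'bbababb'.
Check: reverse('bbababb') = 'bbababb' -> palindrome confirmed.
Neighbouring characters ('z' / 'y') break symmetry, so it cannot extend further.
No longer palindromic substring exists; longest length = 7

7


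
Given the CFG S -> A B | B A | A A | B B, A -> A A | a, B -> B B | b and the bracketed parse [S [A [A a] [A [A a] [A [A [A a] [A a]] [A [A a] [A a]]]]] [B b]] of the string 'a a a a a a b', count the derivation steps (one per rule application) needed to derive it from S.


Every bracketed nonterminal node [X ...] in the tree is produced by exactly one rule application.
Reading the tree off as a leftmost derivation:
  Step 1: S  =>  A B   (applied S -> A B)
  Step 2: A B  =>  A A B   (applied A -> A A)
  Step 3: A A B  =>  a A B   (applied A -> a)
  Step 4: a A B  =>  a A A B   (applied A -> A A)
  Step 5: a A A B  =>  a a A B   (applied A -> a)
  Step 6: a a A B  =>  a a A A B   (applied A -> A A)
  Step 7: a a A A B  =>  a a A A A B   (applied A -> A A)
  Step 8: a a A A A B  =>  a a a A A B   (applied A -> a)
  Step 9: a a a A A B  =>  a a a a A B   (applied A -> a)
  Step 10: a a a a A B  =>  a a a a A A B   (applied A -> A A)
  Step 11: a a a a A A B  =>  a a a a a A B   (applied A -> a)
  Step 12: a a a a a A B  =>  a a a a a a B   (applied A -> a)
  Step 13: a a a a a a B  =>  a a a a a a b   (applied B -> b)
Final yield: a a a a a a b
Total rewrite steps: 13

13


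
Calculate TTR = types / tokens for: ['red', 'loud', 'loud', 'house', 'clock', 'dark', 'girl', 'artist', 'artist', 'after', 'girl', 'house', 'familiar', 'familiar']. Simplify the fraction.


Tokens: 14
Unique types: ('after', 'artist', 'clock', 'dark', 'familiar', 'girl', 'house', 'loud', 'red') = 9
TTR = 9/14
Already in lowest terms.

9/14


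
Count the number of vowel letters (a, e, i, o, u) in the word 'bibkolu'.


Scanning each character of 'bibkolu':
  Position 1: 'b' -> consonant (running count: 0)
  Position 2: 'i' -> vowel (running count: 1)
  Position 3: 'b' -> consonant (running count: 1)
  Position 4: 'k' -> consonant (running count: 1)
  Position 5: 'o' -> vowel (running count: 2)
  Position 6: 'l' -> consonant (running count: 2)
  Position 7: 'u' -> vowel (running count: 3)
Total vowels: 3

3


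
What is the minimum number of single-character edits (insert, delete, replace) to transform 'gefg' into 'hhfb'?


Building DP table for s1='gefg' (len 4) and s2='hhfb' (len 4):
       h  h  f  b
    0  1  2  3  4
  g 1  1  2  3  4
  e 2  2  2  3  4
  f 3  3  3  2  3
  g 4  4  4  3  3
Edit distance = dp[4][4] = 3

3


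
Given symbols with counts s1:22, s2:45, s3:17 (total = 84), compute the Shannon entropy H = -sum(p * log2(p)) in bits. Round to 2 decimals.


Computing entropy H = -sum(p_i * log2(p_i)):
  s1: p = 22/84 = 0.2619, -p*log2(p) = 0.5062
  s2: p = 45/84 = 0.5357, -p*log2(p) = 0.4824
  s3: p = 17/84 = 0.2024, -p*log2(p) = 0.4665
H = sum of terms = 1.4551
Rounded to 2 decimals: 1.46

1.46


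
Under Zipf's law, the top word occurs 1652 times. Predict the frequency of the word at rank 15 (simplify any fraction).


Zipf's law: freq(rank) = f1 / rank
f1 = 1652, rank = 15
freq = 1652 / 15
GCD(1652, 15) = 1
Simplified: 1652/15

1652/15


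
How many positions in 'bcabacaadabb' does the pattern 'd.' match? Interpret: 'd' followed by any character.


Pattern: d. means 'd' followed by any character.
Scanning 'bcabacaadabb' position-by-position:
  Pos 0: window 'bc' -> no
  Pos 1: window 'ca' -> no
  Pos 2: window 'ab' -> no
  Pos 3: window 'ba' -> no
  Pos 4: window 'ac' -> no
  Pos 5: window 'ca' -> no
  Pos 6: window 'aa' -> no
  Pos 7: window 'ad' -> no
  Pos 8: window 'da' -> MATCH
  Pos 9: window 'ab' -> no
  Pos 10: window 'bb' -> no
  Pos 11: window 'b' -> no
Total matches: 1

1


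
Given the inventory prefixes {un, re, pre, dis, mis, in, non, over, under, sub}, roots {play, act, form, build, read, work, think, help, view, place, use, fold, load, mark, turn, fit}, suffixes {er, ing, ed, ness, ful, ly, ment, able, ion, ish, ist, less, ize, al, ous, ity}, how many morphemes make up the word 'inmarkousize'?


Segmenting 'inmarkousize' against the inventory:
  'in' -> prefix (morpheme 1)
  'mark' -> root (morpheme 2)
  'ous' -> suffix (morpheme 3)
  'ize' -> suffix (morpheme 4)
Total morphemes: 4

4


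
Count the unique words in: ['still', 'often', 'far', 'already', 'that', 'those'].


Listing all tokens and tracking unique types:
  Token 1: 'still' -> NEW (unique so far: 1)
  Token 2: 'often' -> NEW (unique so far: 2)
  Token 3: 'far' -> NEW (unique so far: 3)
  Token 4: 'already' -> NEW (unique so far: 4)
  Token 5: 'that' -> NEW (unique so far: 5)
  Token 6: 'those' -> NEW (unique so far: 6)
Unique types: ('already', 'far', 'often', 'still', 'that', 'those')
Vocabulary size: 6

6


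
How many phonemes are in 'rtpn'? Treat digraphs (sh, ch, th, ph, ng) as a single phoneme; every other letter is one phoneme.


Parsing 'rtpn' greedily, digraphs first:
  'r' -> consonant phoneme (phonemes so far: 1)
  't' -> consonant phoneme (phonemes so far: 2)
  'p' -> consonant phoneme (phonemes so far: 3)
  'n' -> consonant phoneme (phonemes so far: 4)
Total phonemes: 4

4


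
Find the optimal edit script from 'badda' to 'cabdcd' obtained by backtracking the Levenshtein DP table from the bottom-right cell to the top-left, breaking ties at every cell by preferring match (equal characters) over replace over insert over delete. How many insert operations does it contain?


Edit distance = 4. Backtracking from cell (5, 6) with preference match > replace > insert > delete,
then listing the resulting alignment 'badda' -> 'cabdcd' left to right:
  Step 1: replace b->c
  Step 2: keep 'a'
  Step 3: insert 'b' [insertion #1]
  Step 4: keep 'd'
  Step 5: replace d->c
  Step 6: replace a->d
Total insertions: 1

1


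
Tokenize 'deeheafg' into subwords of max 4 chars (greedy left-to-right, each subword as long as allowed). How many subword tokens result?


'deeheafg' has 8 characters.
Chunking with max size 4:
  Chunk 1: 'deeh' (positions 0-3)
  Chunk 2: 'eafg' (positions 4-7)
Total chunks: ceil(8 / 4) = 2

2


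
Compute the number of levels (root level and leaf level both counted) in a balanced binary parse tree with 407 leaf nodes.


In a balanced binary tree with n leaves the deepest leaf is ceil(log2(n)) edges below the root,
so counting node levels inclusive of root and leaves gives ceil(log2(n)) + 1 levels.
log2(407) = 8.6689
ceil(8.6689) = 9
levels = 9 + 1 = 10

10


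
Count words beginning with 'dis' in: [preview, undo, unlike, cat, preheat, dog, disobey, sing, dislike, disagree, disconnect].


Checking each word for prefix 'dis':
  'preview' -> no (count: 0)
  'undo' -> no (count: 0)
  'unlike' -> no (count: 0)
  'cat' -> no (count: 0)
  'preheat' -> no (count: 0)
  'dog' -> no (count: 0)
  'disobey' -> YES, starts with 'dis' (count: 1)
  'sing' -> no (count: 1)
  'dislike' -> YES, starts with 'dis' (count: 2)
  'disagree' -> YES, starts with 'dis' (count: 3)
  'disconnect' -> YES, starts with 'dis' (count: 4)
Total with prefix 'dis': 4

4


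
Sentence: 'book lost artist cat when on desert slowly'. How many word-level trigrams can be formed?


Word trigrams from [8] words:
  Trigram 1: (book lost artist)
  Trigram 2: (lost artist cat)
  Trigram 3: (artist cat when)
  Trigram 4: (cat when on)
  Trigram 5: (when on desert)
  Trigram 6: (on desert slowly)
Total word trigrams: 8 - 2 = 6

6


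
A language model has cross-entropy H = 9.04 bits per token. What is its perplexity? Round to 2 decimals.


Perplexity formula: PP = 2^H
H = 9.04
PP = 2^9.04
Decompose: 2^9.04 = 2^9 * 2^0.04
2^9 = 512, 2^0.04 ~ 1.0281138
PP ~ 512 * 1.0281138 = 526.3942656
Rounded to 2 decimals: 526.39

526.39


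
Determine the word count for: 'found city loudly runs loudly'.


Counting words by splitting on spaces:
  Word 1: 'found'
  Word 2: 'city'
  Word 3: 'loudly'
  Word 4: 'runs'
  Word 5: 'loudly'
Total words: 5

5


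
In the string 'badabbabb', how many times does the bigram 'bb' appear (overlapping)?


Scanning 'badabbabb' for bigram 'bb':
  Position 0: 'ba' -> no
  Position 1: 'ad' -> no
  Position 2: 'da' -> no
  Position 3: 'ab' -> no
  Position 4: 'bb' -> MATCH
  Position 5: 'ba' -> no
  Position 6: 'ab' -> no
  Position 7: 'bb' -> MATCH
Total matches: 2

2


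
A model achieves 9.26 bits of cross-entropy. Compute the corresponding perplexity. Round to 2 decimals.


Perplexity formula: PP = 2^H
H = 9.26
PP = 2^9.26
Decompose: 2^9.26 = 2^9 * 2^0.26
2^9 = 512, 2^0.26 ~ 1.1974787
PP ~ 512 * 1.1974787 = 613.1090944
Rounded to 2 decimals: 613.11

613.11


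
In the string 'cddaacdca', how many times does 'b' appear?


Scanning 'cddaacdca' for 'b':
  No matches found.
Total occurrences of 'b': 0

0


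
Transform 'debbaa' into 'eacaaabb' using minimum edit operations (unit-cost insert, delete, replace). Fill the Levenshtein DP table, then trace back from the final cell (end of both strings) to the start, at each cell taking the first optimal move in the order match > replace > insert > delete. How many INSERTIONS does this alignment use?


Edit distance = 6. Backtracking from cell (6, 8) with preference match > replace > insert > delete,
then listing the resulting alignment 'debbaa' -> 'eacaaabb' left to right:
  Step 1: replace d->e
  Step 2: replace e->a
  Step 3: replace b->c
  Step 4: replace b->a
  Step 5: keep 'a'
  Step 6: keep 'a'
  Step 7: insert 'b' [insertion #1]
  Step 8: insert 'b' [insertion #2]
Total insertions: 2

2


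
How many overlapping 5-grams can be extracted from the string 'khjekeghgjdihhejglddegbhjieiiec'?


String 'khjekeghgjdihhejglddegbhjieiiec' has length L = 31.
Number of overlapping n-grams = L - n + 1
Substituting: 31 - 5 + 1 = 27

27


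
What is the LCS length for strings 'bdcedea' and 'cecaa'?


DP table for LCS of 'bdcedea' and 'cecaa':
       c  e  c  a  a
    0  0  0  0  0  0
  b 0  0  0  0  0  0
  d 0  0  0  0  0  0
  c 0  1  1  1  1  1
  e 0  1  2  2  2  2
  d 0  1  2  2  2  2
  e 0  1  2  2  2  2
  a 0  1  2  2  3  3
LCS: 'cea'
LCS length = 3

3


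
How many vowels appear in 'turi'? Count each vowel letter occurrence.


Scanning each character of 'turi':
  Position 1: 't' -> consonant (running count: 0)
  Position 2: 'u' -> vowel (running count: 1)
  Position 3: 'r' -> consonant (running count: 1)
  Position 4: 'i' -> vowel (running count: 2)
Total vowels: 2

2


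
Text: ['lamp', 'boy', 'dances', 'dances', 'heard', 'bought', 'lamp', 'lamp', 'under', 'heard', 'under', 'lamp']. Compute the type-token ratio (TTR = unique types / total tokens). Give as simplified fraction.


Tokens: 12
Unique types: ('bought', 'boy', 'dances', 'heard', 'lamp', 'under') = 6
TTR = 6/12
Simplify: divide both by 6 -> 1/2
TTR = 1/2

1/2


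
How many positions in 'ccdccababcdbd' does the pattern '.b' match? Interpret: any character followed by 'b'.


Pattern: .b means any character followed by 'b'.
Scanning 'ccdccababcdbd' position-by-position:
  Pos 0: window 'cc' -> no
  Pos 1: window 'cd' -> no
  Pos 2: window 'dc' -> no
  Pos 3: window 'cc' -> no
  Pos 4: window 'ca' -> no
  Pos 5: window 'ab' -> MATCH
  Pos 6: window 'ba' -> no
  Pos 7: window 'ab' -> MATCH
  Pos 8: window 'bc' -> no
  Pos 9: window 'cd' -> no
  Pos 10: window 'db' -> MATCH
  Pos 11: window 'bd' -> no
  Pos 12: window 'd' -> no
Total matches: 3

3


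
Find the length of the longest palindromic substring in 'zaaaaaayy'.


Scanning 'zaaaaaayy' for palindromic substrings.
Substring at positions 1-6: 'aaaaaa'.
Check: reverse('aaaaaa') = 'aaaaaa' -> palindrome confirmed.
Neighbouring characters ('z' / 'y') break symmetry, so it cannot extend further.
No longer palindromic substring exists; longest length = 6

6


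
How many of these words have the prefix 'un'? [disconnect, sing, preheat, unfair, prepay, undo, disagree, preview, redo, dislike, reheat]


Checking each word for prefix 'un':
  'disconnect' -> no (count: 0)
  'sing' -> no (count: 0)
  'preheat' -> no (count: 0)
  'unfair' -> YES, starts with 'un' (count: 1)
  'prepay' -> no (count: 1)
  'undo' -> YES, starts with 'un' (count: 2)
  'disagree' -> no (count: 2)
  'preview' -> no (count: 2)
  'redo' -> no (count: 2)
  'dislike' -> no (count: 2)
  'reheat' -> no (count: 2)
Total with prefix 'un': 2

2


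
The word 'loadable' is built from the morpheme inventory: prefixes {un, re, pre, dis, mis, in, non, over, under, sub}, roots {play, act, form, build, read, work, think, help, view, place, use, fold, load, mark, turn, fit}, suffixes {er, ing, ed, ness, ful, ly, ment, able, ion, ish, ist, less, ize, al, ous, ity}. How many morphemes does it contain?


Segmenting 'loadable' against the inventory:
  'load' -> root (morpheme 1)
  'able' -> suffix (morpheme 2)
Total morphemes: 2

2


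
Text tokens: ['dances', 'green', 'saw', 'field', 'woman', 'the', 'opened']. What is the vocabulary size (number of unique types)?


Listing all tokens and tracking unique types:
  Token 1: 'dances' -> NEW (unique so far: 1)
  Token 2: 'green' -> NEW (unique so far: 2)
  Token 3: 'saw' -> NEW (unique so far: 3)
  Token 4: 'field' -> NEW (unique so far: 4)
  Token 5: 'woman' -> NEW (unique so far: 5)
  Token 6: 'the' -> NEW (unique so far: 6)
  Token 7: 'opened' -> NEW (unique so far: 7)
Unique types: ('dances', 'field', 'green', 'opened', 'saw', 'the', 'woman')
Vocabulary size: 7

7


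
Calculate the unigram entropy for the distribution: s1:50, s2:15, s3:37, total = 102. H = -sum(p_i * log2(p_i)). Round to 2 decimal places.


Computing entropy H = -sum(p_i * log2(p_i)):
  s1: p = 50/102 = 0.4902, -p*log2(p) = 0.5042
  s2: p = 15/102 = 0.1471, -p*log2(p) = 0.4067
  s3: p = 37/102 = 0.3627, -p*log2(p) = 0.5307
H = sum of terms = 1.4416
Rounded to 2 decimals: 1.44

1.44


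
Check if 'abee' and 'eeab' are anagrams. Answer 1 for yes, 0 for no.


Sort characters of 'abee': 'abee'
Sort characters of 'eeab': 'abee'
Sorted forms match -> they ARE anagrams
Result: 1

1


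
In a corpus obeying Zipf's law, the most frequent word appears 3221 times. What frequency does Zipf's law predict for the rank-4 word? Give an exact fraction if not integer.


Zipf's law: freq(rank) = f1 / rank
f1 = 3221, rank = 4
freq = 3221 / 4
GCD(3221, 4) = 1
Simplified: 3221/4

3221/4


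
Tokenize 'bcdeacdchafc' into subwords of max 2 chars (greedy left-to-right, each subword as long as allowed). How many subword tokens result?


'bcdeacdchafc' has 12 characters.
Chunking with max size 2:
  Chunk 1: 'bc' (positions 0-1)
  Chunk 2: 'de' (positions 2-3)
  Chunk 3: 'ac' (positions 4-5)
  Chunk 4: 'dc' (positions 6-7)
  Chunk 5: 'ha' (positions 8-9)
  Chunk 6: 'fc' (positions 10-11)
Total chunks: ceil(12 / 2) = 6

6


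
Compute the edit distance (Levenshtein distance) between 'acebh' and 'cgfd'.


Building DP table for s1='acebh' (len 5) and s2='cgfd' (len 4):
       c  g  f  d
    0  1  2  3  4
  a 1  1  2  3  4
  c 2  1  2  3  4
  e 3  2  2  3  4
  b 4  3  3  3  4
  h 5  4  4  4  4
Edit distance = dp[5][4] = 4

4


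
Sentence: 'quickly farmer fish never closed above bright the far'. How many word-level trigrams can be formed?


Word trigrams from [9] words:
  Trigram 1: (quickly farmer fish)
  Trigram 2: (farmer fish never)
  Trigram 3: (fish never closed)
  Trigram 4: (never closed above)
  Trigram 5: (closed above bright)
  Trigram 6: (above bright the)
  Trigram 7: (bright the far)
Total word trigrams: 9 - 2 = 7

7


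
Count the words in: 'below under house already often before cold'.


Counting words by splitting on spaces:
  Word 1: 'below'
  Word 2: 'under'
  Word 3: 'house'
  Word 4: 'already'
  Word 5: 'often'
  Word 6: 'before'
  Word 7: 'cold'
Total words: 7

7


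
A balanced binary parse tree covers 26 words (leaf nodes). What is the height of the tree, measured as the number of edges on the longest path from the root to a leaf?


In a balanced binary tree with n leaves the deepest leaf is ceil(log2(n)) edges below the root.
log2(26) = 4.7004
ceil(4.7004) = 5
height (edges) = 5

5


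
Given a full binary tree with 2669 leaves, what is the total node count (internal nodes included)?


Leaf nodes (terminals): 2669
Internal nodes = n - 1 = 2669 - 1 = 2668
Total = leaves + internal = 2669 + 2668 = 5337

5337


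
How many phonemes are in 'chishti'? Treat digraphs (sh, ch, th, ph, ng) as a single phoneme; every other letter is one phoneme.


Parsing 'chishti' greedily, digraphs first:
  'ch' -> digraph (1 consonant phoneme) (phonemes so far: 1)
  'i' -> vowel phoneme (phonemes so far: 2)
  'sh' -> digraph (1 consonant phoneme) (phonemes so far: 3)
  't' -> consonant phoneme (phonemes so far: 4)
  'i' -> vowel phoneme (phonemes so far: 5)
Total phonemes: 5

5


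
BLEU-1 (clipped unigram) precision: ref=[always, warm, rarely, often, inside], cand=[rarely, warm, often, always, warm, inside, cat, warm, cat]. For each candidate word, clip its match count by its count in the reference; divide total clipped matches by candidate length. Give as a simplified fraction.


Reference word counts: {'always': 1, 'inside': 1, 'often': 1, 'rarely': 1, 'warm': 1}
Checking each candidate word (with clipping):
  'rarely' -> in reference (ref count 1, used 1/1) -> match (matches: 1)
  'warm' -> in reference (ref count 1, used 1/1) -> match (matches: 2)
  'often' -> in reference (ref count 1, used 1/1) -> match (matches: 3)
  'always' -> in reference (ref count 1, used 1/1) -> match (matches: 4)
  'warm' -> ref count 1 already used up (1/1) -> clipped, no match (matches: 4)
  'inside' -> in reference (ref count 1, used 1/1) -> match (matches: 5)
  'cat' -> not in reference -> no match (matches: 5)
  'warm' -> ref count 1 already used up (1/1) -> clipped, no match (matches: 5)
  'cat' -> not in reference -> no match (matches: 5)
Clipped matches: 5, Candidate length: 9
Precision = 5/9

5/9


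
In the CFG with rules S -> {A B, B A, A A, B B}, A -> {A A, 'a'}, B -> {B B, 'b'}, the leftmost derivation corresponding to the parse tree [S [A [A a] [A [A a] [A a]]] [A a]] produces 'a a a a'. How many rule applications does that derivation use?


Every bracketed nonterminal node [X ...] in the tree is produced by exactly one rule application.
Reading the tree off as a leftmost derivation:
  Step 1: S  =>  A A   (applied S -> A A)
  Step 2: A A  =>  A A A   (applied A -> A A)
  Step 3: A A A  =>  a A A   (applied A -> a)
  Step 4: a A A  =>  a A A A   (applied A -> A A)
  Step 5: a A A A  =>  a a A A   (applied A -> a)
  Step 6: a a A A  =>  a a a A   (applied A -> a)
  Step 7: a a a A  =>  a a a a   (applied A -> a)
Final yield: a a a a
Total rewrite steps: 7

7


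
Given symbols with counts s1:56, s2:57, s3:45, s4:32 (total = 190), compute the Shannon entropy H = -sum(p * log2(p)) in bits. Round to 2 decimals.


Computing entropy H = -sum(p_i * log2(p_i)):
  s1: p = 56/190 = 0.2947, -p*log2(p) = 0.5195
  s2: p = 57/190 = 0.3000, -p*log2(p) = 0.5211
  s3: p = 45/190 = 0.2368, -p*log2(p) = 0.4922
  s4: p = 32/190 = 0.1684, -p*log2(p) = 0.4328
H = sum of terms = 1.9656
Rounded to 2 decimals: 1.97

1.97


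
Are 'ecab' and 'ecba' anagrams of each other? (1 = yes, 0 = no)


Sort characters of 'ecab': 'abce'
Sort characters of 'ecba': 'abce'
Sorted forms match -> they ARE anagrams
Result: 1

1


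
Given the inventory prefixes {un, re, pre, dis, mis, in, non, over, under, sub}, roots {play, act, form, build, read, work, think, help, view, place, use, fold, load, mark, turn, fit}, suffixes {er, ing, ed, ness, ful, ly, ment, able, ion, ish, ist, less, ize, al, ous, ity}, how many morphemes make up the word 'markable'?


Segmenting 'markable' against the inventory:
  'mark' -> root (morpheme 1)
  'able' -> suffix (morpheme 2)
Total morphemes: 2

2


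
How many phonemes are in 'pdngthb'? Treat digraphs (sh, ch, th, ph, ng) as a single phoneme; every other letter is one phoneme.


Parsing 'pdngthb' greedily, digraphs first:
  'p' -> consonant phoneme (phonemes so far: 1)
  'd' -> consonant phoneme (phonemes so far: 2)
  'ng' -> digraph (1 consonant phoneme) (phonemes so far: 3)
  'th' -> digraph (1 consonant phoneme) (phonemes so far: 4)
  'b' -> consonant phoneme (phonemes so far: 5)
Total phonemes: 5

5


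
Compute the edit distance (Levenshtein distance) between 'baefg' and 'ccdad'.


Building DP table for s1='baefg' (len 5) and s2='ccdad' (len 5):
       c  c  d  a  d
    0  1  2  3  4  5
  b 1  1  2  3  4  5
  a 2  2  2  3  3  4
  e 3  3  3  3  4  4
  f 4  4  4  4  4  5
  g 5  5  5  5  5  5
Edit distance = dp[5][5] = 5

5


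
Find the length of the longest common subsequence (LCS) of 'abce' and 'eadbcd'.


DP table for LCS of 'abce' and 'eadbcd':
       e  a  d  b  c  d
    0  0  0  0  0  0  0
  a 0  0  1  1  1  1  1
  b 0  0  1  1  2  2  2
  c 0  0  1  1  2  3  3
  e 0  1  1  1  2  3  3
LCS: 'abc'
LCS length = 3

3


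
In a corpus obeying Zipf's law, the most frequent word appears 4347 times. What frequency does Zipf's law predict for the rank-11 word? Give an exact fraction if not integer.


Zipf's law: freq(rank) = f1 / rank
f1 = 4347, rank = 11
freq = 4347 / 11
GCD(4347, 11) = 1
Simplified: 4347/11

4347/11


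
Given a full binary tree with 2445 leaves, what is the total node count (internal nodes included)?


Leaf nodes (terminals): 2445
Internal nodes = n - 1 = 2445 - 1 = 2444
Total = leaves + internal = 2445 + 2444 = 4889

4889


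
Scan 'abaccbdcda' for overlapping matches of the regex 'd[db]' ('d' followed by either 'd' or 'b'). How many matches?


Pattern: d[db] means 'd' followed by either 'd' or 'b'.
Scanning 'abaccbdcda' position-by-position:
  Pos 0: window 'ab' -> no
  Pos 1: window 'ba' -> no
  Pos 2: window 'ac' -> no
  Pos 3: window 'cc' -> no
  Pos 4: window 'cb' -> no
  Pos 5: window 'bd' -> no
  Pos 6: window 'dc' -> no
  Pos 7: window 'cd' -> no
  Pos 8: window 'da' -> no
  Pos 9: window 'a' -> no
Total matches: 0

0


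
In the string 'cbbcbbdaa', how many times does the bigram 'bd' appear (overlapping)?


Scanning 'cbbcbbdaa' for bigram 'bd':
  Position 0: 'cb' -> no
  Position 1: 'bb' -> no
  Position 2: 'bc' -> no
  Position 3: 'cb' -> no
  Position 4: 'bb' -> no
  Position 5: 'bd' -> MATCH
  Position 6: 'da' -> no
  Position 7: 'aa' -> no
Total matches: 1

1


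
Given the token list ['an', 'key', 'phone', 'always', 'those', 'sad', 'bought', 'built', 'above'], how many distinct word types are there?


Listing all tokens and tracking unique types:
  Token 1: 'an' -> NEW (unique so far: 1)
  Token 2: 'key' -> NEW (unique so far: 2)
  Token 3: 'phone' -> NEW (unique so far: 3)
  Token 4: 'always' -> NEW (unique so far: 4)
  Token 5: 'those' -> NEW (unique so far: 5)
  Token 6: 'sad' -> NEW (unique so far: 6)
  Token 7: 'bought' -> NEW (unique so far: 7)
  Token 8: 'built' -> NEW (unique so far: 8)
  Token 9: 'above' -> NEW (unique so far: 9)
Unique types: ('above', 'always', 'an', 'bought', 'built', 'key', 'phone', 'sad', 'those')
Vocabulary size: 9

9


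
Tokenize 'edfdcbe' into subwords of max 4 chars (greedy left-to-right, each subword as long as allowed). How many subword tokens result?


'edfdcbe' has 7 characters.
Chunking with max size 4:
  Chunk 1: 'edfd' (positions 0-3)
  Chunk 2: 'cbe' (positions 4-6)
Total chunks: ceil(7 / 4) = 2

2


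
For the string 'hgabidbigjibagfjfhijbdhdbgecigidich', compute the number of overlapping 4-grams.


String 'hgabidbigjibagfjfhijbdhdbgecigidich' has length L = 35.
Number of overlapping n-grams = L - n + 1
Substituting: 35 - 4 + 1 = 32

32


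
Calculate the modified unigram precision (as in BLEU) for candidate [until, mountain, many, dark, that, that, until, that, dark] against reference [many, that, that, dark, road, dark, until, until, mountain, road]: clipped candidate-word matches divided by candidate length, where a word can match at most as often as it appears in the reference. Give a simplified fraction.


Reference word counts: {'dark': 2, 'many': 1, 'mountain': 1, 'road': 2, 'that': 2, 'until': 2}
Checking each candidate word (with clipping):
  'until' -> in reference (ref count 2, used 1/2) -> match (matches: 1)
  'mountain' -> in reference (ref count 1, used 1/1) -> match (matches: 2)
  'many' -> in reference (ref count 1, used 1/1) -> match (matches: 3)
  'dark' -> in reference (ref count 2, used 1/2) -> match (matches: 4)
  'that' -> in reference (ref count 2, used 1/2) -> match (matches: 5)
  'that' -> in reference (ref count 2, used 2/2) -> match (matches: 6)
  'until' -> in reference (ref count 2, used 2/2) -> match (matches: 7)
  'that' -> ref count 2 already used up (2/2) -> clipped, no match (matches: 7)
  'dark' -> in reference (ref count 2, used 2/2) -> match (matches: 8)
Clipped matches: 8, Candidate length: 9
Precision = 8/9

8/9


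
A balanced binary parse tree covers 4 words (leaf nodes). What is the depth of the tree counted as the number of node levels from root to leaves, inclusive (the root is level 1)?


In a balanced binary tree with n leaves the deepest leaf is ceil(log2(n)) edges below the root,
so counting node levels inclusive of root and leaves gives ceil(log2(n)) + 1 levels.
log2(4) = 2.0000
ceil(2.0000) = 2
levels = 2 + 1 = 3

3


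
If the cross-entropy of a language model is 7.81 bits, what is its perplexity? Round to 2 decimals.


Perplexity formula: PP = 2^H
H = 7.81
PP = 2^7.81
Decompose: 2^7.81 = 2^7 * 2^0.81
2^7 = 128, 2^0.81 ~ 1.7532114
PP ~ 128 * 1.7532114 = 224.4110592
Rounded to 2 decimals: 224.41

224.41


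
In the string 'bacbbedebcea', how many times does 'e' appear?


Scanning 'bacbbedebcea' for 'e':
  Position 5: 'e' -> MATCH (count: 1)
  Position 7: 'e' -> MATCH (count: 2)
  Position 10: 'e' -> MATCH (count: 3)
Total occurrences of 'e': 3

3


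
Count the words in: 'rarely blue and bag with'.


Counting words by splitting on spaces:
  Word 1: 'rarely'
  Word 2: 'blue'
  Word 3: 'and'
  Word 4: 'bag'
  Word 5: 'with'
Total words: 5

5


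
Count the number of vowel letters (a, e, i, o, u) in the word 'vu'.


Scanning each character of 'vu':
  Position 1: 'v' -> consonant (running count: 0)
  Position 2: 'u' -> vowel (running count: 1)
Total vowels: 1

1


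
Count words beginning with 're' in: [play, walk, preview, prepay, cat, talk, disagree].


Checking each word for prefix 're':
  'play' -> no (count: 0)
  'walk' -> no (count: 0)
  'preview' -> no (count: 0)
  'prepay' -> no (count: 0)
  'cat' -> no (count: 0)
  'talk' -> no (count: 0)
  'disagree' -> no (count: 0)
Total with prefix 're': 0

0


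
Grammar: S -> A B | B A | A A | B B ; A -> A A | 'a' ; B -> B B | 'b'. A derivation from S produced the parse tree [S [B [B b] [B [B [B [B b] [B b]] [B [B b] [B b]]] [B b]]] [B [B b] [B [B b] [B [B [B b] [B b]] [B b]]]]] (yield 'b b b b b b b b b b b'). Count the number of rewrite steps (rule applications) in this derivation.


Every bracketed nonterminal node [X ...] in the tree is produced by exactly one rule application.
Reading the tree off as a leftmost derivation:
  Step 1: S  =>  B B   (applied S -> B B)
  Step 2: B B  =>  B B B   (applied B -> B B)
  Step 3: B B B  =>  b B B   (applied B -> b)
  Step 4: b B B  =>  b B B B   (applied B -> B B)
  Step 5: b B B B  =>  b B B B B   (applied B -> B B)
  Step 6: b B B B B  =>  b B B B B B   (applied B -> B B)
  Step 7: b B B B B B  =>  b b B B B B   (applied B -> b)
  Step 8: b b B B B B  =>  b b b B B B   (applied B -> b)
  Step 9: b b b B B B  =>  b b b B B B B   (applied B -> B B)
  Step 10: b b b B B B B  =>  b b b b B B B   (applied B -> b)
  Step 11: b b b b B B B  =>  b b b b b B B   (applied B -> b)
  Step 12: b b b b b B B  =>  b b b b b b B   (applied B -> b)
  Step 13: b b b b b b B  =>  b b b b b b B B   (applied B -> B B)
  Step 14: b b b b b b B B  =>  b b b b b b b B   (applied B -> b)
  Step 15: b b b b b b b B  =>  b b b b b b b B B   (applied B -> B B)
  Step 16: b b b b b b b B B  =>  b b b b b b b b B   (applied B -> b)
  Step 17: b b b b b b b b B  =>  b b b b b b b b B B   (applied B -> B B)
  Step 18: b b b b b b b b B B  =>  b b b b b b b b B B B   (applied B -> B B)
  Step 19: b b b b b b b b B B B  =>  b b b b b b b b b B B   (applied B -> b)
  Step 20: b b b b b b b b b B B  =>  b b b b b b b b b b B   (applied B -> b)
  Step 21: b b b b b b b b b b B  =>  b b b b b b b b b b b   (applied B -> b)
Final yield: b b b b b b b b b b b
Total rewrite steps: 21

21


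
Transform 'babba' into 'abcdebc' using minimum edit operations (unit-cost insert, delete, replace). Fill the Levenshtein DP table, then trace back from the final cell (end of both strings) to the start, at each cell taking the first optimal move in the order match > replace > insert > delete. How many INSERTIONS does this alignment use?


Edit distance = 5. Backtracking from cell (5, 7) with preference match > replace > insert > delete,
then listing the resulting alignment 'babba' -> 'abcdebc' left to right:
  Step 1: insert 'a' [insertion #1]
  Step 2: keep 'b'
  Step 3: insert 'c' [insertion #2]
  Step 4: replace a->d
  Step 5: replace b->e
  Step 6: keep 'b'
  Step 7: replace a->c
Total insertions: 2

2


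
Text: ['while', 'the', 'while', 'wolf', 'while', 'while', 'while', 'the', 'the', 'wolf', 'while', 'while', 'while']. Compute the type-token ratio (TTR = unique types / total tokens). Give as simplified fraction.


Tokens: 13
Unique types: ('the', 'while', 'wolf') = 3
TTR = 3/13
Already in lowest terms.

3/13


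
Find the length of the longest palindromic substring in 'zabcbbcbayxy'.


Scanning 'zabcbbcbayxy' for palindromic substrings.
Substring at positions 1-8: 'abcbbcba'.
Check: reverse('abcbbcba') = 'abcbbcba' -> palindrome confirmed.
Neighbouring characters ('z' / 'y') break symmetry, so it cannot extend further.
No longer palindromic substring exists; longest length = 8

8


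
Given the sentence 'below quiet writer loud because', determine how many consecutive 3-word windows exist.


Word trigrams from [5] words:
  Trigram 1: (below quiet writer)
  Trigram 2: (quiet writer loud)
  Trigram 3: (writer loud because)
Total word trigrams: 5 - 2 = 3

3


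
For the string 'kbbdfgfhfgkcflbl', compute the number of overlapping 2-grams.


String 'kbbdfgfhfgkcflbl' has length L = 16.
Number of overlapping n-grams = L - n + 1
Substituting: 16 - 2 + 1 = 15

15


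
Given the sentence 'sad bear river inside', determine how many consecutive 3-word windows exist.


Word trigrams from [4] words:
  Trigram 1: (sad bear river)
  Trigram 2: (bear river inside)
Total word trigrams: 4 - 2 = 2

2


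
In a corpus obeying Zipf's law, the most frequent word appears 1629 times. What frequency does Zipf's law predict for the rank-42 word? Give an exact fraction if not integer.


Zipf's law: freq(rank) = f1 / rank
f1 = 1629, rank = 42
freq = 1629 / 42
GCD(1629, 42) = 3
Simplified: 543/14

543/14


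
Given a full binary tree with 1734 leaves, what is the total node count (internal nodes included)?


Leaf nodes (terminals): 1734
Internal nodes = n - 1 = 1734 - 1 = 1733
Total = leaves + internal = 1734 + 1733 = 3467

3467


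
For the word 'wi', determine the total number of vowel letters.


Scanning each character of 'wi':
  Position 1: 'w' -> consonant (running count: 0)
  Position 2: 'i' -> vowel (running count: 1)
Total vowels: 1

1


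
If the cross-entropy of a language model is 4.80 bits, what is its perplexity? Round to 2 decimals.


Perplexity formula: PP = 2^H
H = 4.80
PP = 2^4.80
Decompose: 2^4.80 = 2^4 * 2^0.80
2^4 = 16, 2^0.80 ~ 1.7411011
PP ~ 16 * 1.7411011 = 27.8576176
Rounded to 2 decimals: 27.86

27.86


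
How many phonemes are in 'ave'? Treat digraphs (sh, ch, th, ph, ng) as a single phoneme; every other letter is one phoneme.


Parsing 'ave' greedily, digraphs first:
  'a' -> vowel phoneme (phonemes so far: 1)
  'v' -> consonant phoneme (phonemes so far: 2)
  'e' -> vowel phoneme (phonemes so far: 3)
Total phonemes: 3

3


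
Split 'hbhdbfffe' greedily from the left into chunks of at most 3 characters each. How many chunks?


'hbhdbfffe' has 9 characters.
Chunking with max size 3:
  Chunk 1: 'hbh' (positions 0-2)
  Chunk 2: 'dbf' (positions 3-5)
  Chunk 3: 'ffe' (positions 6-8)
Total chunks: ceil(9 / 3) = 3

3


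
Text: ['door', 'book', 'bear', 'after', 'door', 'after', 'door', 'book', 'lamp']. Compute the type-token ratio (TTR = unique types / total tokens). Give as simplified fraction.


Tokens: 9
Unique types: ('after', 'bear', 'book', 'door', 'lamp') = 5
TTR = 5/9
Already in lowest terms.

5/9


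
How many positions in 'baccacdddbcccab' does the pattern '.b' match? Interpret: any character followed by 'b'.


Pattern: .b means any character followed by 'b'.
Scanning 'baccacdddbcccab' position-by-position:
  Pos 0: window 'ba' -> no
  Pos 1: window 'ac' -> no
  Pos 2: window 'cc' -> no
  Pos 3: window 'ca' -> no
  Pos 4: window 'ac' -> no
  Pos 5: window 'cd' -> no
  Pos 6: window 'dd' -> no
  Pos 7: window 'dd' -> no
  Pos 8: window 'db' -> MATCH
  Pos 9: window 'bc' -> no
  Pos 10: window 'cc' -> no
  Pos 11: window 'cc' -> no
  Pos 12: window 'ca' -> no
  Pos 13: window 'ab' -> MATCH
  Pos 14: window 'b' -> no
Total matches: 2

2


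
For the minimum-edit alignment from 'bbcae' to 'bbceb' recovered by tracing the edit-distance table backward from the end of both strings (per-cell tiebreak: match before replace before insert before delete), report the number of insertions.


Edit distance = 2. Backtracking from cell (5, 5) with preference match > replace > insert > delete,
then listing the resulting alignment 'bbcae' -> 'bbceb' left to right:
  Step 1: keep 'b'
  Step 2: keep 'b'
  Step 3: keep 'c'
  Step 4: replace a->e
  Step 5: replace e->b
Total insertions: 0

0


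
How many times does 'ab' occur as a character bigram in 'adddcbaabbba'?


Scanning 'adddcbaabbba' for bigram 'ab':
  Position 0: 'ad' -> no
  Position 1: 'dd' -> no
  Position 2: 'dd' -> no
  Position 3: 'dc' -> no
  Position 4: 'cb' -> no
  Position 5: 'ba' -> no
  Position 6: 'aa' -> no
  Position 7: 'ab' -> MATCH
  Position 8: 'bb' -> no
  Position 9: 'bb' -> no
  Position 10: 'ba' -> no
Total matches: 1

1


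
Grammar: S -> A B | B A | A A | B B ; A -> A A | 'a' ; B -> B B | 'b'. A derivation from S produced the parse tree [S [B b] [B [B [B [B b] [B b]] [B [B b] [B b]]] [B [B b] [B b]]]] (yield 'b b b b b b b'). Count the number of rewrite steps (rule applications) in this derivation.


Every bracketed nonterminal node [X ...] in the tree is produced by exactly one rule application.
Reading the tree off as a leftmost derivation:
  Step 1: S  =>  B B   (applied S -> B B)
  Step 2: B B  =>  b B   (applied B -> b)
  Step 3: b B  =>  b B B   (applied B -> B B)
  Step 4: b B B  =>  b B B B   (applied B -> B B)
  Step 5: b B B B  =>  b B B B B   (applied B -> B B)
  Step 6: b B B B B  =>  b b B B B   (applied B -> b)
  Step 7: b b B B B  =>  b b b B B   (applied B -> b)
  Step 8: b b b B B  =>  b b b B B B   (applied B -> B B)
  Step 9: b b b B B B  =>  b b b b B B   (applied B -> b)
  Step 10: b b b b B B  =>  b b b b b B   (applied B -> b)
  Step 11: b b b b b B  =>  b b b b b B B   (applied B -> B B)
  Step 12: b b b b b B B  =>  b b b b b b B   (applied B -> b)
  Step 13: b b b b b b B  =>  b b b b b b b   (applied B -> b)
Final yield: b b b b b b b
Total rewrite steps: 13

13
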